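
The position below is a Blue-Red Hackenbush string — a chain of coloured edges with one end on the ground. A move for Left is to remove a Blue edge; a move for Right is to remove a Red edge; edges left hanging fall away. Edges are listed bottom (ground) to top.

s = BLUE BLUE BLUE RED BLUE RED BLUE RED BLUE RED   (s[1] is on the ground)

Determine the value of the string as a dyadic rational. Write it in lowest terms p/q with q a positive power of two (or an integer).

341/128

val_1 [B]  L=[0]  R=[—]  gives 1
val_2 [BB]  L=[0, 1]  R=[—]  gives 2
val_3 [BBB]  L=[0, 1, 2]  R=[—]  gives 3
val_4 [BBBR]  L=[0, 1, 2]  R=[3]  gives 5/2
val_5 [BBBRB]  L=[0, 1, 2, 5/2]  R=[3]  gives 11/4
val_6 [BBBRBR]  L=[0, 1, 2, 5/2]  R=[11/4, 3]  gives 21/8
val_7 [BBBRBRB]  L=[0, 1, 2, 5/2, 21/8]  R=[11/4, 3]  gives 43/16
val_8 [BBBRBRBR]  L=[0, 1, 2, 5/2, 21/8]  R=[43/16, 11/4, 3]  gives 85/32
val_9 [BBBRBRBRB]  L=[0, 1, 2, 5/2, 21/8, 85/32]  R=[43/16, 11/4, 3]  gives 171/64
val_10 [BBBRBRBRBR]  L=[0, 1, 2, 5/2, 21/8, 85/32]  R=[171/64, 43/16, 11/4, 3]  gives 341/128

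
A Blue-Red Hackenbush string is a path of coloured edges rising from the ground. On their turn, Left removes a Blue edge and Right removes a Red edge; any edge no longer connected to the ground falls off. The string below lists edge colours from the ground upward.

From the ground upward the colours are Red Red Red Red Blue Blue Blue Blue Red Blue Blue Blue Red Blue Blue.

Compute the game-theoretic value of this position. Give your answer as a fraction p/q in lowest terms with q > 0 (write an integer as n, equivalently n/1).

-6281/2048

Recurse on prefixes of the 15-edge string Red Red Red Red Blue Blue Blue Blue Red Blue Blue Blue Red Blue Blue:
value(R) = {  | 0 } → -1
value(RR) = {  | -1, 0 } → -2
value(RRR) = {  | -2, -1, 0 } → -3
value(RRRR) = {  | -3, -2, -1, 0 } → -4
value(RRRRB) = { -4 | -3, -2, -1, 0 } → -7/2
value(RRRRBB) = { -4, -7/2 | -3, -2, -1, 0 } → -13/4
value(RRRRBBB) = { -4, -7/2, -13/4 | -3, -2, -1, 0 } → -25/8
value(RRRRBBBB) = { -4, -7/2, -13/4, -25/8 | -3, -2, -1, 0 } → -49/16
value(RRRRBBBBR) = { -4, -7/2, -13/4, -25/8 | -49/16, -3, -2, -1, 0 } → -99/32
value(RRRRBBBBRB) = { -4, -7/2, -13/4, -25/8, -99/32 | -49/16, -3, -2, -1, 0 } → -197/64
value(RRRRBBBBRBB) = { -4, -7/2, -13/4, -25/8, -99/32, -197/64 | -49/16, -3, -2, -1, 0 } → -393/128
value(RRRRBBBBRBBB) = { -4, -7/2, -13/4, -25/8, -99/32, -197/64, -393/128 | -49/16, -3, -2, -1, 0 } → -785/256
value(RRRRBBBBRBBBR) = { -4, -7/2, -13/4, -25/8, -99/32, -197/64, -393/128 | -785/256, -49/16, -3, -2, -1, 0 } → -1571/512
value(RRRRBBBBRBBBRB) = { -4, -7/2, -13/4, -25/8, -99/32, -197/64, -393/128, -1571/512 | -785/256, -49/16, -3, -2, -1, 0 } → -3141/1024
value(RRRRBBBBRBBBRBB) = { -4, -7/2, -13/4, -25/8, -99/32, -197/64, -393/128, -1571/512, -3141/1024 | -785/256, -49/16, -3, -2, -1, 0 } → -6281/2048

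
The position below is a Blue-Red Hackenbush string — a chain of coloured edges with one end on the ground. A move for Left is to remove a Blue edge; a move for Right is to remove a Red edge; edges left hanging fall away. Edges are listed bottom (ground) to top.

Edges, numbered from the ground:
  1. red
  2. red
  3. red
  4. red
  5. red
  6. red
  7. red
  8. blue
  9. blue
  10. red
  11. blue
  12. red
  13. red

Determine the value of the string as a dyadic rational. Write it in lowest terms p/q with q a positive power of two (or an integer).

-407/64

value_1 [r]  L=[none]  R=[0]  so -1
value_2 [rr]  L=[none]  R=[-1; 0]  so -2
value_3 [rrr]  L=[none]  R=[-2; -1; 0]  so -3
value_4 [rrrr]  L=[none]  R=[-3; -2; -1; 0]  so -4
value_5 [rrrrr]  L=[none]  R=[-4; -3; -2; -1; 0]  so -5
value_6 [rrrrrr]  L=[none]  R=[-5; -4; -3; -2; -1; 0]  so -6
value_7 [rrrrrrr]  L=[none]  R=[-6; -5; -4; -3; -2; -1; 0]  so -7
value_8 [rrrrrrrb]  L=[-7]  R=[-6; -5; -4; -3; -2; -1; 0]  so -13/2
value_9 [rrrrrrrbb]  L=[-7; -13/2]  R=[-6; -5; -4; -3; -2; -1; 0]  so -25/4
value_10 [rrrrrrrbbr]  L=[-7; -13/2]  R=[-25/4; -6; -5; -4; -3; -2; -1; 0]  so -51/8
value_11 [rrrrrrrbbrb]  L=[-7; -13/2; -51/8]  R=[-25/4; -6; -5; -4; -3; -2; -1; 0]  so -101/16
value_12 [rrrrrrrbbrbr]  L=[-7; -13/2; -51/8]  R=[-101/16; -25/4; -6; -5; -4; -3; -2; -1; 0]  so -203/32
value_13 [rrrrrrrbbrbrr]  L=[-7; -13/2; -51/8]  R=[-203/32; -101/16; -25/4; -6; -5; -4; -3; -2; -1; 0]  so -407/64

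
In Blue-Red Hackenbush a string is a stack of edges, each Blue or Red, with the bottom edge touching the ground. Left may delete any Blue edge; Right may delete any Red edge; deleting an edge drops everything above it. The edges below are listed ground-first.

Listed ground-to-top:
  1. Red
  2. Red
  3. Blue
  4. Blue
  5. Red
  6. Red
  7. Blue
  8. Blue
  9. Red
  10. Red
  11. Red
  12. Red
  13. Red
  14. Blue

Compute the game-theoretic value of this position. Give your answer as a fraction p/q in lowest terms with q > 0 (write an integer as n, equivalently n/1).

Build G(s[:k]) for k = 1..14, string s = Red Red Blue Blue Red Red Blue Blue Red Red Red Red Red Blue.
G(R) = { · | 0 } gives -1
G(RR) = { · | -1, 0 } gives -2
G(RRB) = { -2 | -1, 0 } gives -3/2
G(RRBB) = { -2, -3/2 | -1, 0 } gives -5/4
G(RRBBR) = { -2, -3/2 | -5/4, -1, 0 } gives -11/8
G(RRBBRR) = { -2, -3/2 | -11/8, -5/4, -1, 0 } gives -23/16
G(RRBBRRB) = { -2, -3/2, -23/16 | -11/8, -5/4, -1, 0 } gives -45/32
G(RRBBRRBB) = { -2, -3/2, -23/16, -45/32 | -11/8, -5/4, -1, 0 } gives -89/64
G(RRBBRRBBR) = { -2, -3/2, -23/16, -45/32 | -89/64, -11/8, -5/4, -1, 0 } gives -179/128
G(RRBBRRBBRR) = { -2, -3/2, -23/16, -45/32 | -179/128, -89/64, -11/8, -5/4, -1, 0 } gives -359/256
G(RRBBRRBBRRR) = { -2, -3/2, -23/16, -45/32 | -359/256, -179/128, -89/64, -11/8, -5/4, -1, 0 } gives -719/512
G(RRBBRRBBRRRR) = { -2, -3/2, -23/16, -45/32 | -719/512, -359/256, -179/128, -89/64, -11/8, -5/4, -1, 0 } gives -1439/1024
G(RRBBRRBBRRRRR) = { -2, -3/2, -23/16, -45/32 | -1439/1024, -719/512, -359/256, -179/128, -89/64, -11/8, -5/4, -1, 0 } gives -2879/2048
G(RRBBRRBBRRRRRB) = { -2, -3/2, -23/16, -45/32, -2879/2048 | -1439/1024, -719/512, -359/256, -179/128, -89/64, -11/8, -5/4, -1, 0 } gives -5757/4096

-5757/4096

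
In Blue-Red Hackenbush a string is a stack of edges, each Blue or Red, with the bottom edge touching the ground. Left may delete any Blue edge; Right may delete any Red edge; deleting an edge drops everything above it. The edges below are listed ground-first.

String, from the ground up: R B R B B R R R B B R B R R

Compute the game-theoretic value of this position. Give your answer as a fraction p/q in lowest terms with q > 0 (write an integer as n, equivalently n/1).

-5015/8192

v_1 [R]  L=[(no moves)]  R=[0]  ⇒ -1
v_2 [RB]  L=[-1]  R=[0]  ⇒ -1/2
v_3 [RBR]  L=[-1]  R=[-1/2,0]  ⇒ -3/4
v_4 [RBRB]  L=[-1,-3/4]  R=[-1/2,0]  ⇒ -5/8
v_5 [RBRBB]  L=[-1,-3/4,-5/8]  R=[-1/2,0]  ⇒ -9/16
v_6 [RBRBBR]  L=[-1,-3/4,-5/8]  R=[-9/16,-1/2,0]  ⇒ -19/32
v_7 [RBRBBRR]  L=[-1,-3/4,-5/8]  R=[-19/32,-9/16,-1/2,0]  ⇒ -39/64
v_8 [RBRBBRRR]  L=[-1,-3/4,-5/8]  R=[-39/64,-19/32,-9/16,-1/2,0]  ⇒ -79/128
v_9 [RBRBBRRRB]  L=[-1,-3/4,-5/8,-79/128]  R=[-39/64,-19/32,-9/16,-1/2,0]  ⇒ -157/256
v_10 [RBRBBRRRBB]  L=[-1,-3/4,-5/8,-79/128,-157/256]  R=[-39/64,-19/32,-9/16,-1/2,0]  ⇒ -313/512
v_11 [RBRBBRRRBBR]  L=[-1,-3/4,-5/8,-79/128,-157/256]  R=[-313/512,-39/64,-19/32,-9/16,-1/2,0]  ⇒ -627/1024
v_12 [RBRBBRRRBBRB]  L=[-1,-3/4,-5/8,-79/128,-157/256,-627/1024]  R=[-313/512,-39/64,-19/32,-9/16,-1/2,0]  ⇒ -1253/2048
v_13 [RBRBBRRRBBRBR]  L=[-1,-3/4,-5/8,-79/128,-157/256,-627/1024]  R=[-1253/2048,-313/512,-39/64,-19/32,-9/16,-1/2,0]  ⇒ -2507/4096
v_14 [RBRBBRRRBBRBRR]  L=[-1,-3/4,-5/8,-79/128,-157/256,-627/1024]  R=[-2507/4096,-1253/2048,-313/512,-39/64,-19/32,-9/16,-1/2,0]  ⇒ -5015/8192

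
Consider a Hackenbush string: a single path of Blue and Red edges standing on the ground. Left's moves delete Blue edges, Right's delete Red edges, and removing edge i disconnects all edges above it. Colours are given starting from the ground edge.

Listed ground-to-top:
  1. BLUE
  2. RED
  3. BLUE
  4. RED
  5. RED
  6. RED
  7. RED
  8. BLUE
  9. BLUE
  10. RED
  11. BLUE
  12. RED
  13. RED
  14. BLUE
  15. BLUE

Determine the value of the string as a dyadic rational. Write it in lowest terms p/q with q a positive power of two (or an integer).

8615/16384

Build value(s[:k]) for k = 1..15, string s = BLUE RED BLUE RED RED RED RED BLUE BLUE RED BLUE RED RED BLUE BLUE.
1 of 15 · B · max L 0 · min R +∞ — 1
2 of 15 · BR · max L 0 · min R 1 — 1/2
3 of 15 · BRB · max L 1/2 · min R 1 — 3/4
4 of 15 · BRBR · max L 1/2 · min R 3/4 — 5/8
5 of 15 · BRBRR · max L 1/2 · min R 5/8 — 9/16
6 of 15 · BRBRRR · max L 1/2 · min R 9/16 — 17/32
7 of 15 · BRBRRRR · max L 1/2 · min R 17/32 — 33/64
8 of 15 · BRBRRRRB · max L 33/64 · min R 17/32 — 67/128
9 of 15 · BRBRRRRBB · max L 67/128 · min R 17/32 — 135/256
10 of 15 · BRBRRRRBBR · max L 67/128 · min R 135/256 — 269/512
11 of 15 · BRBRRRRBBRB · max L 269/512 · min R 135/256 — 539/1024
12 of 15 · BRBRRRRBBRBR · max L 269/512 · min R 539/1024 — 1077/2048
13 of 15 · BRBRRRRBBRBRR · max L 269/512 · min R 1077/2048 — 2153/4096
14 of 15 · BRBRRRRBBRBRRB · max L 2153/4096 · min R 1077/2048 — 4307/8192
15 of 15 · BRBRRRRBBRBRRBB · max L 4307/8192 · min R 1077/2048 — 8615/16384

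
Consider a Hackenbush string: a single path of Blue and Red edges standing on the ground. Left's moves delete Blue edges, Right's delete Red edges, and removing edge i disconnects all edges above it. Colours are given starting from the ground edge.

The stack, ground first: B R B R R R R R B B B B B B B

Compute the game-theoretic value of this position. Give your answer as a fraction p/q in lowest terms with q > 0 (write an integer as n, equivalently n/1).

Prefix values for B R B R R R R R B B B B B B B via {L|R} + simplicity:
g(B) = { 0 | ∅ } — 1
g(BR) = { 0 | 1 } — 1/2
g(BRB) = { 0; 1/2 | 1 } — 3/4
g(BRBR) = { 0; 1/2 | 3/4; 1 } — 5/8
g(BRBRR) = { 0; 1/2 | 5/8; 3/4; 1 } — 9/16
g(BRBRRR) = { 0; 1/2 | 9/16; 5/8; 3/4; 1 } — 17/32
g(BRBRRRR) = { 0; 1/2 | 17/32; 9/16; 5/8; 3/4; 1 } — 33/64
g(BRBRRRRR) = { 0; 1/2 | 33/64; 17/32; 9/16; 5/8; 3/4; 1 } — 65/128
g(BRBRRRRRB) = { 0; 1/2; 65/128 | 33/64; 17/32; 9/16; 5/8; 3/4; 1 } — 131/256
g(BRBRRRRRBB) = { 0; 1/2; 65/128; 131/256 | 33/64; 17/32; 9/16; 5/8; 3/4; 1 } — 263/512
g(BRBRRRRRBBB) = { 0; 1/2; 65/128; 131/256; 263/512 | 33/64; 17/32; 9/16; 5/8; 3/4; 1 } — 527/1024
g(BRBRRRRRBBBB) = { 0; 1/2; 65/128; 131/256; 263/512; 527/1024 | 33/64; 17/32; 9/16; 5/8; 3/4; 1 } — 1055/2048
g(BRBRRRRRBBBBB) = { 0; 1/2; 65/128; 131/256; 263/512; 527/1024; 1055/2048 | 33/64; 17/32; 9/16; 5/8; 3/4; 1 } — 2111/4096
g(BRBRRRRRBBBBBB) = { 0; 1/2; 65/128; 131/256; 263/512; 527/1024; 1055/2048; 2111/4096 | 33/64; 17/32; 9/16; 5/8; 3/4; 1 } — 4223/8192
g(BRBRRRRRBBBBBBB) = { 0; 1/2; 65/128; 131/256; 263/512; 527/1024; 1055/2048; 2111/4096; 4223/8192 | 33/64; 17/32; 9/16; 5/8; 3/4; 1 } — 8447/16384

8447/16384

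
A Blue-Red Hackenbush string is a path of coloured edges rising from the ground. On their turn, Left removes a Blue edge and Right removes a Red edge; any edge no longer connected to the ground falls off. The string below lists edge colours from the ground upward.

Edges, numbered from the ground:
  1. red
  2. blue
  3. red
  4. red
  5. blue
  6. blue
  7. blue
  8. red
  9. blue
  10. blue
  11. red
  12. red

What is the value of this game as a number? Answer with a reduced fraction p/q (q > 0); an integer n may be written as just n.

Build val(s[:k]) for k = 1..12, string s = red blue red red blue blue blue red blue blue red red.
edge 1 of 12 (red): { — | 0 } ⇒ -1
edge 2 of 12 (blue): { -1 | 0 } ⇒ -1/2
edge 3 of 12 (red): { -1 | -1/2 0 } ⇒ -3/4
edge 4 of 12 (red): { -1 | -3/4 -1/2 0 } ⇒ -7/8
edge 5 of 12 (blue): { -1 -7/8 | -3/4 -1/2 0 } ⇒ -13/16
edge 6 of 12 (blue): { -1 -7/8 -13/16 | -3/4 -1/2 0 } ⇒ -25/32
edge 7 of 12 (blue): { -1 -7/8 -13/16 -25/32 | -3/4 -1/2 0 } ⇒ -49/64
edge 8 of 12 (red): { -1 -7/8 -13/16 -25/32 | -49/64 -3/4 -1/2 0 } ⇒ -99/128
edge 9 of 12 (blue): { -1 -7/8 -13/16 -25/32 -99/128 | -49/64 -3/4 -1/2 0 } ⇒ -197/256
edge 10 of 12 (blue): { -1 -7/8 -13/16 -25/32 -99/128 -197/256 | -49/64 -3/4 -1/2 0 } ⇒ -393/512
edge 11 of 12 (red): { -1 -7/8 -13/16 -25/32 -99/128 -197/256 | -393/512 -49/64 -3/4 -1/2 0 } ⇒ -787/1024
edge 12 of 12 (red): { -1 -7/8 -13/16 -25/32 -99/128 -197/256 | -787/1024 -393/512 -49/64 -3/4 -1/2 0 } ⇒ -1575/2048

-1575/2048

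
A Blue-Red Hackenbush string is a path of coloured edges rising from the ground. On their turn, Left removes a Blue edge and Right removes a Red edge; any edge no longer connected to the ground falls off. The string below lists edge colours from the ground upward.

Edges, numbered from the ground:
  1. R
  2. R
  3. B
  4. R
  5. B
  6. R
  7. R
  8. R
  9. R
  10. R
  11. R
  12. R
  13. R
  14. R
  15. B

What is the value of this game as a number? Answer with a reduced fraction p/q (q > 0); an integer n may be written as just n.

R: Left { · }, Right { 0 } ⇒ simplest -1
RR: Left { · }, Right { -1, 0 } ⇒ simplest -2
RRB: Left { -2 }, Right { -1, 0 } ⇒ simplest -3/2
RRBR: Left { -2 }, Right { -3/2, -1, 0 } ⇒ simplest -7/4
RRBRB: Left { -2, -7/4 }, Right { -3/2, -1, 0 } ⇒ simplest -13/8
RRBRBR: Left { -2, -7/4 }, Right { -13/8, -3/2, -1, 0 } ⇒ simplest -27/16
RRBRBRR: Left { -2, -7/4 }, Right { -27/16, -13/8, -3/2, -1, 0 } ⇒ simplest -55/32
RRBRBRRR: Left { -2, -7/4 }, Right { -55/32, -27/16, -13/8, -3/2, -1, 0 } ⇒ simplest -111/64
RRBRBRRRR: Left { -2, -7/4 }, Right { -111/64, -55/32, -27/16, -13/8, -3/2, -1, 0 } ⇒ simplest -223/128
RRBRBRRRRR: Left { -2, -7/4 }, Right { -223/128, -111/64, -55/32, -27/16, -13/8, -3/2, -1, 0 } ⇒ simplest -447/256
RRBRBRRRRRR: Left { -2, -7/4 }, Right { -447/256, -223/128, -111/64, -55/32, -27/16, -13/8, -3/2, -1, 0 } ⇒ simplest -895/512
RRBRBRRRRRRR: Left { -2, -7/4 }, Right { -895/512, -447/256, -223/128, -111/64, -55/32, -27/16, -13/8, -3/2, -1, 0 } ⇒ simplest -1791/1024
RRBRBRRRRRRRR: Left { -2, -7/4 }, Right { -1791/1024, -895/512, -447/256, -223/128, -111/64, -55/32, -27/16, -13/8, -3/2, -1, 0 } ⇒ simplest -3583/2048
RRBRBRRRRRRRRR: Left { -2, -7/4 }, Right { -3583/2048, -1791/1024, -895/512, -447/256, -223/128, -111/64, -55/32, -27/16, -13/8, -3/2, -1, 0 } ⇒ simplest -7167/4096
RRBRBRRRRRRRRRB: Left { -2, -7/4, -7167/4096 }, Right { -3583/2048, -1791/1024, -895/512, -447/256, -223/128, -111/64, -55/32, -27/16, -13/8, -3/2, -1, 0 } ⇒ simplest -14333/8192

-14333/8192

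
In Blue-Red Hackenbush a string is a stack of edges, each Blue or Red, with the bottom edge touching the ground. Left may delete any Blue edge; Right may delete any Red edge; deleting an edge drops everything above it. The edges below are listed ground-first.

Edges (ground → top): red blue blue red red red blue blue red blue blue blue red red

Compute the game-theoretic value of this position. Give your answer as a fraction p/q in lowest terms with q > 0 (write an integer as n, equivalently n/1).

-3655/8192

edge 1 of 14 (red): { ∅ | 0 } gives -1
edge 2 of 14 (blue): { -1 | 0 } gives -1/2
edge 3 of 14 (blue): { -1 -1/2 | 0 } gives -1/4
edge 4 of 14 (red): { -1 -1/2 | -1/4 0 } gives -3/8
edge 5 of 14 (red): { -1 -1/2 | -3/8 -1/4 0 } gives -7/16
edge 6 of 14 (red): { -1 -1/2 | -7/16 -3/8 -1/4 0 } gives -15/32
edge 7 of 14 (blue): { -1 -1/2 -15/32 | -7/16 -3/8 -1/4 0 } gives -29/64
edge 8 of 14 (blue): { -1 -1/2 -15/32 -29/64 | -7/16 -3/8 -1/4 0 } gives -57/128
edge 9 of 14 (red): { -1 -1/2 -15/32 -29/64 | -57/128 -7/16 -3/8 -1/4 0 } gives -115/256
edge 10 of 14 (blue): { -1 -1/2 -15/32 -29/64 -115/256 | -57/128 -7/16 -3/8 -1/4 0 } gives -229/512
edge 11 of 14 (blue): { -1 -1/2 -15/32 -29/64 -115/256 -229/512 | -57/128 -7/16 -3/8 -1/4 0 } gives -457/1024
edge 12 of 14 (blue): { -1 -1/2 -15/32 -29/64 -115/256 -229/512 -457/1024 | -57/128 -7/16 -3/8 -1/4 0 } gives -913/2048
edge 13 of 14 (red): { -1 -1/2 -15/32 -29/64 -115/256 -229/512 -457/1024 | -913/2048 -57/128 -7/16 -3/8 -1/4 0 } gives -1827/4096
edge 14 of 14 (red): { -1 -1/2 -15/32 -29/64 -115/256 -229/512 -457/1024 | -1827/4096 -913/2048 -57/128 -7/16 -3/8 -1/4 0 } gives -3655/8192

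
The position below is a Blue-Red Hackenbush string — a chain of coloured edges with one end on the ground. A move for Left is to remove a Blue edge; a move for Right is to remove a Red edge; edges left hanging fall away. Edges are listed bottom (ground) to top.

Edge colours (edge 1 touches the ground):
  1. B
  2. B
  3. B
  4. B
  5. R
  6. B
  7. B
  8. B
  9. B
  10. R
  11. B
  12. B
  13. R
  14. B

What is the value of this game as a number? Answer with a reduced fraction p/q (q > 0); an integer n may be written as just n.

Prefix values for B B B B R B B B B R B B R B via {L|R} + simplicity:
B: Left { 0 }, Right { — } so simplest 1
BB: Left { 0,1 }, Right { — } so simplest 2
BBB: Left { 0,1,2 }, Right { — } so simplest 3
BBBB: Left { 0,1,2,3 }, Right { — } so simplest 4
BBBBR: Left { 0,1,2,3 }, Right { 4 } so simplest 7/2
BBBBRB: Left { 0,1,2,3,7/2 }, Right { 4 } so simplest 15/4
BBBBRBB: Left { 0,1,2,3,7/2,15/4 }, Right { 4 } so simplest 31/8
BBBBRBBB: Left { 0,1,2,3,7/2,15/4,31/8 }, Right { 4 } so simplest 63/16
BBBBRBBBB: Left { 0,1,2,3,7/2,15/4,31/8,63/16 }, Right { 4 } so simplest 127/32
BBBBRBBBBR: Left { 0,1,2,3,7/2,15/4,31/8,63/16 }, Right { 127/32,4 } so simplest 253/64
BBBBRBBBBRB: Left { 0,1,2,3,7/2,15/4,31/8,63/16,253/64 }, Right { 127/32,4 } so simplest 507/128
BBBBRBBBBRBB: Left { 0,1,2,3,7/2,15/4,31/8,63/16,253/64,507/128 }, Right { 127/32,4 } so simplest 1015/256
BBBBRBBBBRBBR: Left { 0,1,2,3,7/2,15/4,31/8,63/16,253/64,507/128 }, Right { 1015/256,127/32,4 } so simplest 2029/512
BBBBRBBBBRBBRB: Left { 0,1,2,3,7/2,15/4,31/8,63/16,253/64,507/128,2029/512 }, Right { 1015/256,127/32,4 } so simplest 4059/1024

4059/1024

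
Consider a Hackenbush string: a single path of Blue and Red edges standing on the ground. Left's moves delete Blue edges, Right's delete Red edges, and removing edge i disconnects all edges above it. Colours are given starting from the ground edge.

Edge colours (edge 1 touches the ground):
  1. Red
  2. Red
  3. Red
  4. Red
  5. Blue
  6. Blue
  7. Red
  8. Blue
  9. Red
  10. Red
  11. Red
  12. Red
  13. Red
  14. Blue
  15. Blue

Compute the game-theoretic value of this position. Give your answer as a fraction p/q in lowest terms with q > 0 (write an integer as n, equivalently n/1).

R: Left { none }, Right { 0 } gives simplest -1
RR: Left { none }, Right { -1, 0 } gives simplest -2
RRR: Left { none }, Right { -2, -1, 0 } gives simplest -3
RRRR: Left { none }, Right { -3, -2, -1, 0 } gives simplest -4
RRRRB: Left { -4 }, Right { -3, -2, -1, 0 } gives simplest -7/2
RRRRBB: Left { -4, -7/2 }, Right { -3, -2, -1, 0 } gives simplest -13/4
RRRRBBR: Left { -4, -7/2 }, Right { -13/4, -3, -2, -1, 0 } gives simplest -27/8
RRRRBBRB: Left { -4, -7/2, -27/8 }, Right { -13/4, -3, -2, -1, 0 } gives simplest -53/16
RRRRBBRBR: Left { -4, -7/2, -27/8 }, Right { -53/16, -13/4, -3, -2, -1, 0 } gives simplest -107/32
RRRRBBRBRR: Left { -4, -7/2, -27/8 }, Right { -107/32, -53/16, -13/4, -3, -2, -1, 0 } gives simplest -215/64
RRRRBBRBRRR: Left { -4, -7/2, -27/8 }, Right { -215/64, -107/32, -53/16, -13/4, -3, -2, -1, 0 } gives simplest -431/128
RRRRBBRBRRRR: Left { -4, -7/2, -27/8 }, Right { -431/128, -215/64, -107/32, -53/16, -13/4, -3, -2, -1, 0 } gives simplest -863/256
RRRRBBRBRRRRR: Left { -4, -7/2, -27/8 }, Right { -863/256, -431/128, -215/64, -107/32, -53/16, -13/4, -3, -2, -1, 0 } gives simplest -1727/512
RRRRBBRBRRRRRB: Left { -4, -7/2, -27/8, -1727/512 }, Right { -863/256, -431/128, -215/64, -107/32, -53/16, -13/4, -3, -2, -1, 0 } gives simplest -3453/1024
RRRRBBRBRRRRRBB: Left { -4, -7/2, -27/8, -1727/512, -3453/1024 }, Right { -863/256, -431/128, -215/64, -107/32, -53/16, -13/4, -3, -2, -1, 0 } gives simplest -6905/2048

-6905/2048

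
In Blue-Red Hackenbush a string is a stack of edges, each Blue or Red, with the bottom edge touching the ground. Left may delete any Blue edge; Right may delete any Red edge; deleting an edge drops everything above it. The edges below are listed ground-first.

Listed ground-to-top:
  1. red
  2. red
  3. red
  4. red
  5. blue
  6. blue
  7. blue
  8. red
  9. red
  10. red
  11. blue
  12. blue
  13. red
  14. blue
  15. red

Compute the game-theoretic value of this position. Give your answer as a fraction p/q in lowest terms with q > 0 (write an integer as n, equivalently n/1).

edge 1 of 15 (red): { ∅ | 0 } so -1
edge 2 of 15 (red): { ∅ | -1,0 } so -2
edge 3 of 15 (red): { ∅ | -2,-1,0 } so -3
edge 4 of 15 (red): { ∅ | -3,-2,-1,0 } so -4
edge 5 of 15 (blue): { -4 | -3,-2,-1,0 } so -7/2
edge 6 of 15 (blue): { -4,-7/2 | -3,-2,-1,0 } so -13/4
edge 7 of 15 (blue): { -4,-7/2,-13/4 | -3,-2,-1,0 } so -25/8
edge 8 of 15 (red): { -4,-7/2,-13/4 | -25/8,-3,-2,-1,0 } so -51/16
edge 9 of 15 (red): { -4,-7/2,-13/4 | -51/16,-25/8,-3,-2,-1,0 } so -103/32
edge 10 of 15 (red): { -4,-7/2,-13/4 | -103/32,-51/16,-25/8,-3,-2,-1,0 } so -207/64
edge 11 of 15 (blue): { -4,-7/2,-13/4,-207/64 | -103/32,-51/16,-25/8,-3,-2,-1,0 } so -413/128
edge 12 of 15 (blue): { -4,-7/2,-13/4,-207/64,-413/128 | -103/32,-51/16,-25/8,-3,-2,-1,0 } so -825/256
edge 13 of 15 (red): { -4,-7/2,-13/4,-207/64,-413/128 | -825/256,-103/32,-51/16,-25/8,-3,-2,-1,0 } so -1651/512
edge 14 of 15 (blue): { -4,-7/2,-13/4,-207/64,-413/128,-1651/512 | -825/256,-103/32,-51/16,-25/8,-3,-2,-1,0 } so -3301/1024
edge 15 of 15 (red): { -4,-7/2,-13/4,-207/64,-413/128,-1651/512 | -3301/1024,-825/256,-103/32,-51/16,-25/8,-3,-2,-1,0 } so -6603/2048

-6603/2048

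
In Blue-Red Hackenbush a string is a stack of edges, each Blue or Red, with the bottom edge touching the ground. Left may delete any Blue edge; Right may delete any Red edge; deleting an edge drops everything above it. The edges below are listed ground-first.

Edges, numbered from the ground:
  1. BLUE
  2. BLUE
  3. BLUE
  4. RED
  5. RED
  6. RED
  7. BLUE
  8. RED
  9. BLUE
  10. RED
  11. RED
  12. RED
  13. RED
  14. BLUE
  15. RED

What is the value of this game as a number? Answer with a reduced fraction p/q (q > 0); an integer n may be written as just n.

G_1 [B]  L=[0]  R=[—]  -> 1
G_2 [BB]  L=[0,1]  R=[—]  -> 2
G_3 [BBB]  L=[0,1,2]  R=[—]  -> 3
G_4 [BBBR]  L=[0,1,2]  R=[3]  -> 5/2
G_5 [BBBRR]  L=[0,1,2]  R=[5/2,3]  -> 9/4
G_6 [BBBRRR]  L=[0,1,2]  R=[9/4,5/2,3]  -> 17/8
G_7 [BBBRRRB]  L=[0,1,2,17/8]  R=[9/4,5/2,3]  -> 35/16
G_8 [BBBRRRBR]  L=[0,1,2,17/8]  R=[35/16,9/4,5/2,3]  -> 69/32
G_9 [BBBRRRBRB]  L=[0,1,2,17/8,69/32]  R=[35/16,9/4,5/2,3]  -> 139/64
G_10 [BBBRRRBRBR]  L=[0,1,2,17/8,69/32]  R=[139/64,35/16,9/4,5/2,3]  -> 277/128
G_11 [BBBRRRBRBRR]  L=[0,1,2,17/8,69/32]  R=[277/128,139/64,35/16,9/4,5/2,3]  -> 553/256
G_12 [BBBRRRBRBRRR]  L=[0,1,2,17/8,69/32]  R=[553/256,277/128,139/64,35/16,9/4,5/2,3]  -> 1105/512
G_13 [BBBRRRBRBRRRR]  L=[0,1,2,17/8,69/32]  R=[1105/512,553/256,277/128,139/64,35/16,9/4,5/2,3]  -> 2209/1024
G_14 [BBBRRRBRBRRRRB]  L=[0,1,2,17/8,69/32,2209/1024]  R=[1105/512,553/256,277/128,139/64,35/16,9/4,5/2,3]  -> 4419/2048
G_15 [BBBRRRBRBRRRRBR]  L=[0,1,2,17/8,69/32,2209/1024]  R=[4419/2048,1105/512,553/256,277/128,139/64,35/16,9/4,5/2,3]  -> 8837/4096

8837/4096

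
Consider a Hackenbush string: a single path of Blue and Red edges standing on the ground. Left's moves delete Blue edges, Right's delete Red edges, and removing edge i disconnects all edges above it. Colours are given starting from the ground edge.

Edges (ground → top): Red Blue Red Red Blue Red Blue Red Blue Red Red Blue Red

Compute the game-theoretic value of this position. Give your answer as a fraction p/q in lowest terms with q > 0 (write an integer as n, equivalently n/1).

-3419/4096

step 1: add Red to get R; options L={ none } R={ 0 } = -1
step 2: add Blue to get RB; options L={ -1 } R={ 0 } = -1/2
step 3: add Red to get RBR; options L={ -1 } R={ -1/2; 0 } = -3/4
step 4: add Red to get RBRR; options L={ -1 } R={ -3/4; -1/2; 0 } = -7/8
step 5: add Blue to get RBRRB; options L={ -1; -7/8 } R={ -3/4; -1/2; 0 } = -13/16
step 6: add Red to get RBRRBR; options L={ -1; -7/8 } R={ -13/16; -3/4; -1/2; 0 } = -27/32
step 7: add Blue to get RBRRBRB; options L={ -1; -7/8; -27/32 } R={ -13/16; -3/4; -1/2; 0 } = -53/64
step 8: add Red to get RBRRBRBR; options L={ -1; -7/8; -27/32 } R={ -53/64; -13/16; -3/4; -1/2; 0 } = -107/128
step 9: add Blue to get RBRRBRBRB; options L={ -1; -7/8; -27/32; -107/128 } R={ -53/64; -13/16; -3/4; -1/2; 0 } = -213/256
step 10: add Red to get RBRRBRBRBR; options L={ -1; -7/8; -27/32; -107/128 } R={ -213/256; -53/64; -13/16; -3/4; -1/2; 0 } = -427/512
step 11: add Red to get RBRRBRBRBRR; options L={ -1; -7/8; -27/32; -107/128 } R={ -427/512; -213/256; -53/64; -13/16; -3/4; -1/2; 0 } = -855/1024
step 12: add Blue to get RBRRBRBRBRRB; options L={ -1; -7/8; -27/32; -107/128; -855/1024 } R={ -427/512; -213/256; -53/64; -13/16; -3/4; -1/2; 0 } = -1709/2048
step 13: add Red to get RBRRBRBRBRRBR; options L={ -1; -7/8; -27/32; -107/128; -855/1024 } R={ -1709/2048; -427/512; -213/256; -53/64; -13/16; -3/4; -1/2; 0 } = -3419/4096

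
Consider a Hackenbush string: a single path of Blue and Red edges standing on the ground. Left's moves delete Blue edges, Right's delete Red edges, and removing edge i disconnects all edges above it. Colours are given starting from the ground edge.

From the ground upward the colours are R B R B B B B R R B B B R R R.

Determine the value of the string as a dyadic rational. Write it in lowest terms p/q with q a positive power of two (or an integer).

-8591/16384

g_1 [R]  L=[]  R=[0]  => -1
g_2 [RB]  L=[-1]  R=[0]  => -1/2
g_3 [RBR]  L=[-1]  R=[-1/2, 0]  => -3/4
g_4 [RBRB]  L=[-1, -3/4]  R=[-1/2, 0]  => -5/8
g_5 [RBRBB]  L=[-1, -3/4, -5/8]  R=[-1/2, 0]  => -9/16
g_6 [RBRBBB]  L=[-1, -3/4, -5/8, -9/16]  R=[-1/2, 0]  => -17/32
g_7 [RBRBBBB]  L=[-1, -3/4, -5/8, -9/16, -17/32]  R=[-1/2, 0]  => -33/64
g_8 [RBRBBBBR]  L=[-1, -3/4, -5/8, -9/16, -17/32]  R=[-33/64, -1/2, 0]  => -67/128
g_9 [RBRBBBBRR]  L=[-1, -3/4, -5/8, -9/16, -17/32]  R=[-67/128, -33/64, -1/2, 0]  => -135/256
g_10 [RBRBBBBRRB]  L=[-1, -3/4, -5/8, -9/16, -17/32, -135/256]  R=[-67/128, -33/64, -1/2, 0]  => -269/512
g_11 [RBRBBBBRRBB]  L=[-1, -3/4, -5/8, -9/16, -17/32, -135/256, -269/512]  R=[-67/128, -33/64, -1/2, 0]  => -537/1024
g_12 [RBRBBBBRRBBB]  L=[-1, -3/4, -5/8, -9/16, -17/32, -135/256, -269/512, -537/1024]  R=[-67/128, -33/64, -1/2, 0]  => -1073/2048
g_13 [RBRBBBBRRBBBR]  L=[-1, -3/4, -5/8, -9/16, -17/32, -135/256, -269/512, -537/1024]  R=[-1073/2048, -67/128, -33/64, -1/2, 0]  => -2147/4096
g_14 [RBRBBBBRRBBBRR]  L=[-1, -3/4, -5/8, -9/16, -17/32, -135/256, -269/512, -537/1024]  R=[-2147/4096, -1073/2048, -67/128, -33/64, -1/2, 0]  => -4295/8192
g_15 [RBRBBBBRRBBBRRR]  L=[-1, -3/4, -5/8, -9/16, -17/32, -135/256, -269/512, -537/1024]  R=[-4295/8192, -2147/4096, -1073/2048, -67/128, -33/64, -1/2, 0]  => -8591/16384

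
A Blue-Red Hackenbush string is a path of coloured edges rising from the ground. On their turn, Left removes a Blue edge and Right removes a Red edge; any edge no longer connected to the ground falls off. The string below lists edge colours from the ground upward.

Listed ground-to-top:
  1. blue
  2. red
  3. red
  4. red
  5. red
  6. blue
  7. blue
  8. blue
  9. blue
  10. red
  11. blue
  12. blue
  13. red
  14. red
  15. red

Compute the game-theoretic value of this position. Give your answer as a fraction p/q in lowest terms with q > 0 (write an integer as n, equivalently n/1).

step 1: add blue to get b; options L={ 0 } R={ — } => 1
step 2: add red to get br; options L={ 0 } R={ 1 } => 1/2
step 3: add red to get brr; options L={ 0 } R={ 1/2 1 } => 1/4
step 4: add red to get brrr; options L={ 0 } R={ 1/4 1/2 1 } => 1/8
step 5: add red to get brrrr; options L={ 0 } R={ 1/8 1/4 1/2 1 } => 1/16
step 6: add blue to get brrrrb; options L={ 0 1/16 } R={ 1/8 1/4 1/2 1 } => 3/32
step 7: add blue to get brrrrbb; options L={ 0 1/16 3/32 } R={ 1/8 1/4 1/2 1 } => 7/64
step 8: add blue to get brrrrbbb; options L={ 0 1/16 3/32 7/64 } R={ 1/8 1/4 1/2 1 } => 15/128
step 9: add blue to get brrrrbbbb; options L={ 0 1/16 3/32 7/64 15/128 } R={ 1/8 1/4 1/2 1 } => 31/256
step 10: add red to get brrrrbbbbr; options L={ 0 1/16 3/32 7/64 15/128 } R={ 31/256 1/8 1/4 1/2 1 } => 61/512
step 11: add blue to get brrrrbbbbrb; options L={ 0 1/16 3/32 7/64 15/128 61/512 } R={ 31/256 1/8 1/4 1/2 1 } => 123/1024
step 12: add blue to get brrrrbbbbrbb; options L={ 0 1/16 3/32 7/64 15/128 61/512 123/1024 } R={ 31/256 1/8 1/4 1/2 1 } => 247/2048
step 13: add red to get brrrrbbbbrbbr; options L={ 0 1/16 3/32 7/64 15/128 61/512 123/1024 } R={ 247/2048 31/256 1/8 1/4 1/2 1 } => 493/4096
step 14: add red to get brrrrbbbbrbbrr; options L={ 0 1/16 3/32 7/64 15/128 61/512 123/1024 } R={ 493/4096 247/2048 31/256 1/8 1/4 1/2 1 } => 985/8192
step 15: add red to get brrrrbbbbrbbrrr; options L={ 0 1/16 3/32 7/64 15/128 61/512 123/1024 } R={ 985/8192 493/4096 247/2048 31/256 1/8 1/4 1/2 1 } => 1969/16384

1969/16384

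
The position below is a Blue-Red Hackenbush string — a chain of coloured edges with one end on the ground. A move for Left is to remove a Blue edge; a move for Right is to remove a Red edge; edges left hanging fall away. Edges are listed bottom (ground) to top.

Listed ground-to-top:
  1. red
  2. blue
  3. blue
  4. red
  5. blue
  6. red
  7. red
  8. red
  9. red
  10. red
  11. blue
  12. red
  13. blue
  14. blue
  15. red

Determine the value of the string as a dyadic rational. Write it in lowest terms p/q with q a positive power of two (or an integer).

1 of 15 · r · max L −∞ · min R 0 so -1
2 of 15 · rb · max L -1 · min R 0 so -1/2
3 of 15 · rbb · max L -1/2 · min R 0 so -1/4
4 of 15 · rbbr · max L -1/2 · min R -1/4 so -3/8
5 of 15 · rbbrb · max L -3/8 · min R -1/4 so -5/16
6 of 15 · rbbrbr · max L -3/8 · min R -5/16 so -11/32
7 of 15 · rbbrbrr · max L -3/8 · min R -11/32 so -23/64
8 of 15 · rbbrbrrr · max L -3/8 · min R -23/64 so -47/128
9 of 15 · rbbrbrrrr · max L -3/8 · min R -47/128 so -95/256
10 of 15 · rbbrbrrrrr · max L -3/8 · min R -95/256 so -191/512
11 of 15 · rbbrbrrrrrb · max L -191/512 · min R -95/256 so -381/1024
12 of 15 · rbbrbrrrrrbr · max L -191/512 · min R -381/1024 so -763/2048
13 of 15 · rbbrbrrrrrbrb · max L -763/2048 · min R -381/1024 so -1525/4096
14 of 15 · rbbrbrrrrrbrbb · max L -1525/4096 · min R -381/1024 so -3049/8192
15 of 15 · rbbrbrrrrrbrbbr · max L -1525/4096 · min R -3049/8192 so -6099/16384

-6099/16384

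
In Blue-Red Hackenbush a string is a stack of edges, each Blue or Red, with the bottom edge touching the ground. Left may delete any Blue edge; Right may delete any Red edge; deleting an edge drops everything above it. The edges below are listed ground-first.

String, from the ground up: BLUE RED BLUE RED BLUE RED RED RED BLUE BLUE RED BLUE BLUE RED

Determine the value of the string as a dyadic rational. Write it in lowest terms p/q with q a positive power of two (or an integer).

Build v(s[:k]) for k = 1..14, string s = BLUE RED BLUE RED BLUE RED RED RED BLUE BLUE RED BLUE BLUE RED.
v(B) = { 0 | none } ⇒ 1
v(BR) = { 0 | 1 } ⇒ 1/2
v(BRB) = { 0,1/2 | 1 } ⇒ 3/4
v(BRBR) = { 0,1/2 | 3/4,1 } ⇒ 5/8
v(BRBRB) = { 0,1/2,5/8 | 3/4,1 } ⇒ 11/16
v(BRBRBR) = { 0,1/2,5/8 | 11/16,3/4,1 } ⇒ 21/32
v(BRBRBRR) = { 0,1/2,5/8 | 21/32,11/16,3/4,1 } ⇒ 41/64
v(BRBRBRRR) = { 0,1/2,5/8 | 41/64,21/32,11/16,3/4,1 } ⇒ 81/128
v(BRBRBRRRB) = { 0,1/2,5/8,81/128 | 41/64,21/32,11/16,3/4,1 } ⇒ 163/256
v(BRBRBRRRBB) = { 0,1/2,5/8,81/128,163/256 | 41/64,21/32,11/16,3/4,1 } ⇒ 327/512
v(BRBRBRRRBBR) = { 0,1/2,5/8,81/128,163/256 | 327/512,41/64,21/32,11/16,3/4,1 } ⇒ 653/1024
v(BRBRBRRRBBRB) = { 0,1/2,5/8,81/128,163/256,653/1024 | 327/512,41/64,21/32,11/16,3/4,1 } ⇒ 1307/2048
v(BRBRBRRRBBRBB) = { 0,1/2,5/8,81/128,163/256,653/1024,1307/2048 | 327/512,41/64,21/32,11/16,3/4,1 } ⇒ 2615/4096
v(BRBRBRRRBBRBBR) = { 0,1/2,5/8,81/128,163/256,653/1024,1307/2048 | 2615/4096,327/512,41/64,21/32,11/16,3/4,1 } ⇒ 5229/8192

5229/8192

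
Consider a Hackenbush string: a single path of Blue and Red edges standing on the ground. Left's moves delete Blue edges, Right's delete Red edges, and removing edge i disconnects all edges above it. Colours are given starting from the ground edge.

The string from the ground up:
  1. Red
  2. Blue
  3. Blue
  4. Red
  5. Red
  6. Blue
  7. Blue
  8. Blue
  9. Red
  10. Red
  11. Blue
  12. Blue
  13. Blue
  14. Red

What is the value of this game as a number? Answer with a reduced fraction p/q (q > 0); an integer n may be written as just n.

R: Left { — }, Right { 0 } = simplest -1
RB: Left { -1 }, Right { 0 } = simplest -1/2
RBB: Left { -1; -1/2 }, Right { 0 } = simplest -1/4
RBBR: Left { -1; -1/2 }, Right { -1/4; 0 } = simplest -3/8
RBBRR: Left { -1; -1/2 }, Right { -3/8; -1/4; 0 } = simplest -7/16
RBBRRB: Left { -1; -1/2; -7/16 }, Right { -3/8; -1/4; 0 } = simplest -13/32
RBBRRBB: Left { -1; -1/2; -7/16; -13/32 }, Right { -3/8; -1/4; 0 } = simplest -25/64
RBBRRBBB: Left { -1; -1/2; -7/16; -13/32; -25/64 }, Right { -3/8; -1/4; 0 } = simplest -49/128
RBBRRBBBR: Left { -1; -1/2; -7/16; -13/32; -25/64 }, Right { -49/128; -3/8; -1/4; 0 } = simplest -99/256
RBBRRBBBRR: Left { -1; -1/2; -7/16; -13/32; -25/64 }, Right { -99/256; -49/128; -3/8; -1/4; 0 } = simplest -199/512
RBBRRBBBRRB: Left { -1; -1/2; -7/16; -13/32; -25/64; -199/512 }, Right { -99/256; -49/128; -3/8; -1/4; 0 } = simplest -397/1024
RBBRRBBBRRBB: Left { -1; -1/2; -7/16; -13/32; -25/64; -199/512; -397/1024 }, Right { -99/256; -49/128; -3/8; -1/4; 0 } = simplest -793/2048
RBBRRBBBRRBBB: Left { -1; -1/2; -7/16; -13/32; -25/64; -199/512; -397/1024; -793/2048 }, Right { -99/256; -49/128; -3/8; -1/4; 0 } = simplest -1585/4096
RBBRRBBBRRBBBR: Left { -1; -1/2; -7/16; -13/32; -25/64; -199/512; -397/1024; -793/2048 }, Right { -1585/4096; -99/256; -49/128; -3/8; -1/4; 0 } = simplest -3171/8192

-3171/8192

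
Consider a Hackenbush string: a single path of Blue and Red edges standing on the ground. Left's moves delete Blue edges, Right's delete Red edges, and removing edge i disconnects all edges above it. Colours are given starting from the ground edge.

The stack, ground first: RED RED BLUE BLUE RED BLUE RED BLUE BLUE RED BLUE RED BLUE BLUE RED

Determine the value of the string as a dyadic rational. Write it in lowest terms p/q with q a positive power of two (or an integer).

value_1 [R]  L=[—]  R=[0]  so -1
value_2 [RR]  L=[—]  R=[-1 0]  so -2
value_3 [RRB]  L=[-2]  R=[-1 0]  so -3/2
value_4 [RRBB]  L=[-2 -3/2]  R=[-1 0]  so -5/4
value_5 [RRBBR]  L=[-2 -3/2]  R=[-5/4 -1 0]  so -11/8
value_6 [RRBBRB]  L=[-2 -3/2 -11/8]  R=[-5/4 -1 0]  so -21/16
value_7 [RRBBRBR]  L=[-2 -3/2 -11/8]  R=[-21/16 -5/4 -1 0]  so -43/32
value_8 [RRBBRBRB]  L=[-2 -3/2 -11/8 -43/32]  R=[-21/16 -5/4 -1 0]  so -85/64
value_9 [RRBBRBRBB]  L=[-2 -3/2 -11/8 -43/32 -85/64]  R=[-21/16 -5/4 -1 0]  so -169/128
value_10 [RRBBRBRBBR]  L=[-2 -3/2 -11/8 -43/32 -85/64]  R=[-169/128 -21/16 -5/4 -1 0]  so -339/256
value_11 [RRBBRBRBBRB]  L=[-2 -3/2 -11/8 -43/32 -85/64 -339/256]  R=[-169/128 -21/16 -5/4 -1 0]  so -677/512
value_12 [RRBBRBRBBRBR]  L=[-2 -3/2 -11/8 -43/32 -85/64 -339/256]  R=[-677/512 -169/128 -21/16 -5/4 -1 0]  so -1355/1024
value_13 [RRBBRBRBBRBRB]  L=[-2 -3/2 -11/8 -43/32 -85/64 -339/256 -1355/1024]  R=[-677/512 -169/128 -21/16 -5/4 -1 0]  so -2709/2048
value_14 [RRBBRBRBBRBRBB]  L=[-2 -3/2 -11/8 -43/32 -85/64 -339/256 -1355/1024 -2709/2048]  R=[-677/512 -169/128 -21/16 -5/4 -1 0]  so -5417/4096
value_15 [RRBBRBRBBRBRBBR]  L=[-2 -3/2 -11/8 -43/32 -85/64 -339/256 -1355/1024 -2709/2048]  R=[-5417/4096 -677/512 -169/128 -21/16 -5/4 -1 0]  so -10835/8192

-10835/8192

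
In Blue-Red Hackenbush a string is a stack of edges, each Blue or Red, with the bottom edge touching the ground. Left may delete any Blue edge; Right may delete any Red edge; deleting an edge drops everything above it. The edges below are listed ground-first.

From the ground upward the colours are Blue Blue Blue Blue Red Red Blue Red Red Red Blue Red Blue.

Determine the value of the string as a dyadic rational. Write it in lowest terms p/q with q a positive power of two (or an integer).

1675/512

Recurse on prefixes of the 13-edge string Blue Blue Blue Blue Red Red Blue Red Red Red Blue Red Blue:
step 1: add Blue to get B; options L={ 0 } R={ — } so 1
step 2: add Blue to get BB; options L={ 0; 1 } R={ — } so 2
step 3: add Blue to get BBB; options L={ 0; 1; 2 } R={ — } so 3
step 4: add Blue to get BBBB; options L={ 0; 1; 2; 3 } R={ — } so 4
step 5: add Red to get BBBBR; options L={ 0; 1; 2; 3 } R={ 4 } so 7/2
step 6: add Red to get BBBBRR; options L={ 0; 1; 2; 3 } R={ 7/2; 4 } so 13/4
step 7: add Blue to get BBBBRRB; options L={ 0; 1; 2; 3; 13/4 } R={ 7/2; 4 } so 27/8
step 8: add Red to get BBBBRRBR; options L={ 0; 1; 2; 3; 13/4 } R={ 27/8; 7/2; 4 } so 53/16
step 9: add Red to get BBBBRRBRR; options L={ 0; 1; 2; 3; 13/4 } R={ 53/16; 27/8; 7/2; 4 } so 105/32
step 10: add Red to get BBBBRRBRRR; options L={ 0; 1; 2; 3; 13/4 } R={ 105/32; 53/16; 27/8; 7/2; 4 } so 209/64
step 11: add Blue to get BBBBRRBRRRB; options L={ 0; 1; 2; 3; 13/4; 209/64 } R={ 105/32; 53/16; 27/8; 7/2; 4 } so 419/128
step 12: add Red to get BBBBRRBRRRBR; options L={ 0; 1; 2; 3; 13/4; 209/64 } R={ 419/128; 105/32; 53/16; 27/8; 7/2; 4 } so 837/256
step 13: add Blue to get BBBBRRBRRRBRB; options L={ 0; 1; 2; 3; 13/4; 209/64; 837/256 } R={ 419/128; 105/32; 53/16; 27/8; 7/2; 4 } so 1675/512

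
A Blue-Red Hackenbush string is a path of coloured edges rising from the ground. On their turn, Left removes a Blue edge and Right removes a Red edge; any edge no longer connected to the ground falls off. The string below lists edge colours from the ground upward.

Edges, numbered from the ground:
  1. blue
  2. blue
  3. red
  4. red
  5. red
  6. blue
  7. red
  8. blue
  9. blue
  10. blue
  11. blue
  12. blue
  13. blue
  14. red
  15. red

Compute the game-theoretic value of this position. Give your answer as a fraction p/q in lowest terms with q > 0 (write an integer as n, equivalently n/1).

9721/8192

Build v(s[:k]) for k = 1..15, string s = blue blue red red red blue red blue blue blue blue blue blue red red.
edge 1 of 15 (blue): { 0 |  } = 1
edge 2 of 15 (blue): { 0 1 |  } = 2
edge 3 of 15 (red): { 0 1 | 2 } = 3/2
edge 4 of 15 (red): { 0 1 | 3/2 2 } = 5/4
edge 5 of 15 (red): { 0 1 | 5/4 3/2 2 } = 9/8
edge 6 of 15 (blue): { 0 1 9/8 | 5/4 3/2 2 } = 19/16
edge 7 of 15 (red): { 0 1 9/8 | 19/16 5/4 3/2 2 } = 37/32
edge 8 of 15 (blue): { 0 1 9/8 37/32 | 19/16 5/4 3/2 2 } = 75/64
edge 9 of 15 (blue): { 0 1 9/8 37/32 75/64 | 19/16 5/4 3/2 2 } = 151/128
edge 10 of 15 (blue): { 0 1 9/8 37/32 75/64 151/128 | 19/16 5/4 3/2 2 } = 303/256
edge 11 of 15 (blue): { 0 1 9/8 37/32 75/64 151/128 303/256 | 19/16 5/4 3/2 2 } = 607/512
edge 12 of 15 (blue): { 0 1 9/8 37/32 75/64 151/128 303/256 607/512 | 19/16 5/4 3/2 2 } = 1215/1024
edge 13 of 15 (blue): { 0 1 9/8 37/32 75/64 151/128 303/256 607/512 1215/1024 | 19/16 5/4 3/2 2 } = 2431/2048
edge 14 of 15 (red): { 0 1 9/8 37/32 75/64 151/128 303/256 607/512 1215/1024 | 2431/2048 19/16 5/4 3/2 2 } = 4861/4096
edge 15 of 15 (red): { 0 1 9/8 37/32 75/64 151/128 303/256 607/512 1215/1024 | 4861/4096 2431/2048 19/16 5/4 3/2 2 } = 9721/8192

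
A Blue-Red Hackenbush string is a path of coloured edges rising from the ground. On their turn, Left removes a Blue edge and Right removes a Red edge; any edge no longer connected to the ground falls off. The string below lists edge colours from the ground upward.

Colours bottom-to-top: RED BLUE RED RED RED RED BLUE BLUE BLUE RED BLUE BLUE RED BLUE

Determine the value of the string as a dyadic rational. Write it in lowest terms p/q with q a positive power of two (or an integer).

-7717/8192

Prefix values for RED BLUE RED RED RED RED BLUE BLUE BLUE RED BLUE BLUE RED BLUE via {L|R} + simplicity:
step 1: add RED to get R; options L={ · } R={ 0 } -> -1
step 2: add BLUE to get RB; options L={ -1 } R={ 0 } -> -1/2
step 3: add RED to get RBR; options L={ -1 } R={ -1/2, 0 } -> -3/4
step 4: add RED to get RBRR; options L={ -1 } R={ -3/4, -1/2, 0 } -> -7/8
step 5: add RED to get RBRRR; options L={ -1 } R={ -7/8, -3/4, -1/2, 0 } -> -15/16
step 6: add RED to get RBRRRR; options L={ -1 } R={ -15/16, -7/8, -3/4, -1/2, 0 } -> -31/32
step 7: add BLUE to get RBRRRRB; options L={ -1, -31/32 } R={ -15/16, -7/8, -3/4, -1/2, 0 } -> -61/64
step 8: add BLUE to get RBRRRRBB; options L={ -1, -31/32, -61/64 } R={ -15/16, -7/8, -3/4, -1/2, 0 } -> -121/128
step 9: add BLUE to get RBRRRRBBB; options L={ -1, -31/32, -61/64, -121/128 } R={ -15/16, -7/8, -3/4, -1/2, 0 } -> -241/256
step 10: add RED to get RBRRRRBBBR; options L={ -1, -31/32, -61/64, -121/128 } R={ -241/256, -15/16, -7/8, -3/4, -1/2, 0 } -> -483/512
step 11: add BLUE to get RBRRRRBBBRB; options L={ -1, -31/32, -61/64, -121/128, -483/512 } R={ -241/256, -15/16, -7/8, -3/4, -1/2, 0 } -> -965/1024
step 12: add BLUE to get RBRRRRBBBRBB; options L={ -1, -31/32, -61/64, -121/128, -483/512, -965/1024 } R={ -241/256, -15/16, -7/8, -3/4, -1/2, 0 } -> -1929/2048
step 13: add RED to get RBRRRRBBBRBBR; options L={ -1, -31/32, -61/64, -121/128, -483/512, -965/1024 } R={ -1929/2048, -241/256, -15/16, -7/8, -3/4, -1/2, 0 } -> -3859/4096
step 14: add BLUE to get RBRRRRBBBRBBRB; options L={ -1, -31/32, -61/64, -121/128, -483/512, -965/1024, -3859/4096 } R={ -1929/2048, -241/256, -15/16, -7/8, -3/4, -1/2, 0 } -> -7717/8192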